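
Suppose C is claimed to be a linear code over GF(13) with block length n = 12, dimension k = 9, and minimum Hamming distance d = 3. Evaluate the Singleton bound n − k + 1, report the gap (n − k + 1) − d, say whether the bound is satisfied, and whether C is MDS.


Singleton RHS = n − k + 1 = 4, slack = 1, bound satisfied, not MDS.

Singleton bound: d ≤ n − k + 1.
Here n = 12, k = 9, so n − k + 1 = 4.
Given d = 3, check d ≤ 4: YES.
Slack = (n − k + 1) − d = 1.
The code is NOT MDS (slack = 1 > 0).
Description: the claimed parameters are [12, 9, 3]_13; such a code would be non-MDS.


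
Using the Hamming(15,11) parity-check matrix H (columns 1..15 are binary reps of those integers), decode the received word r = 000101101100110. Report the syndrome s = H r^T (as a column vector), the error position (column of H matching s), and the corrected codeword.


s = (0, 1, 0, 1)^T, error position = 5, corrected codeword c = 000111101100110

Compute s = H r^T mod 2 one row at a time:
  s_1 = 0 + 1 + 1 + 0 + 0 + 1 + 1 + 0 = 4 ≡ 0 (mod 2).
  s_2 = 1 + 0 + 1 + 1 + 0 + 1 + 1 + 0 = 5 ≡ 1 (mod 2).
  s_3 = 0 + 0 + 1 + 1 + 1 + 0 + 1 + 0 = 4 ≡ 0 (mod 2).
  s_4 = 0 + 0 + 0 + 1 + 1 + 0 + 1 + 0 = 3 ≡ 1 (mod 2).
s = (0, 1, 0, 1)^T — this equals column 5 of H (binary 0101), so error is at position 5.
Correct: flip bit 5 of r = 000101101100110 to get c = 000111101100110.


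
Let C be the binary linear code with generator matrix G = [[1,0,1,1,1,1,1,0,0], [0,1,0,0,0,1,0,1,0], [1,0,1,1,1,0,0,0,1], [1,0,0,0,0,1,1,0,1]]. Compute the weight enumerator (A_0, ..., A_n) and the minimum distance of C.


Weight distribution: A_0 = 1, A_1 = 1, A_3 = 2, A_4 = 4, A_5 = 3, A_6 = 2, A_7 = 2, A_8 = 1. Minimum distance d = 1.

Enumerate all 2^4 = 16 messages m ∈ F_2^4.
For each, compute codeword c = mG in F_2^9, then tally its weight.
  m = 0000 → c = 000000000, weight = 0.
  m = 1000 → c = 101111100, weight = 6.
  m = 0100 → c = 010001010, weight = 3.
  m = 1100 → c = 111110110, weight = 7.
  m = 0010 → c = 101110001, weight = 5.
  m = 1010 → c = 000001101, weight = 3.
  m = 0110 → c = 111111011, weight = 8.
  m = 1110 → c = 010000111, weight = 4.
  m = 0001 → c = 100001101, weight = 4.
  m = 1001 → c = 001110001, weight = 4.
  m = 0101 → c = 110000111, weight = 5.
  m = 1101 → c = 011111011, weight = 7.
  m = 0011 → c = 001111100, weight = 5.
  m = 1011 → c = 100000000, weight = 1.
  m = 0111 → c = 011110110, weight = 6.
  m = 1111 → c = 110001010, weight = 4.
Tally weights:
  weight 0: 1 codewords.
  weight 1: 1 codewords.
  weight 3: 2 codewords.
  weight 4: 4 codewords.
  weight 5: 3 codewords.
  weight 6: 2 codewords.
  weight 7: 2 codewords.
  weight 8: 1 codewords.
Minimum distance d = smallest w > 0 with A_w > 0 = 1.
Sanity: Σ A_w = 16 = 2^4 = 16 ✓.


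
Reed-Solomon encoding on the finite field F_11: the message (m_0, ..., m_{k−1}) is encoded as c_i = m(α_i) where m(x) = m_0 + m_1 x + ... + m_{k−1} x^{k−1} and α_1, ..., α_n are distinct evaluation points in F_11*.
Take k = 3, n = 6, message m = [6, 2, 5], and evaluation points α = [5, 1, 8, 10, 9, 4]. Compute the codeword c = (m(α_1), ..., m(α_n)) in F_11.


c = [9, 2, 1, 9, 0, 6]

Message polynomial: m(x) = 6 + 2·x + 5·x^2 (mod 11).
For each evaluation point α_i, compute m(α_i) mod 11:
  α_1 = 5: Horner steps 5 → 5 → 9, so m(5) = 9.
  α_2 = 1: Horner steps 5 → 7 → 2, so m(1) = 2.
  α_3 = 8: Horner steps 5 → 9 → 1, so m(8) = 1.
  α_4 = 10: Horner steps 5 → 8 → 9, so m(10) = 9.
  α_5 = 9: Horner steps 5 → 3 → 0, so m(9) = 0.
  α_6 = 4: Horner steps 5 → 0 → 6, so m(4) = 6.
Codeword c = [9, 2, 1, 9, 0, 6] ∈ F_11^6.


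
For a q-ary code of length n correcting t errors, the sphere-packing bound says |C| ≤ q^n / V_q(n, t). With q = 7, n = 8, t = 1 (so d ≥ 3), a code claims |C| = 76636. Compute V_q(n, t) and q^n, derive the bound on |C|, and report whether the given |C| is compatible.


V_q(n, t) = 49, q^n = 5764801, Hamming bound = 117649, |C| = 76636 ≤ bound (satisfied).

Step 1: Compute V_q(n, t) = Σ_{j=0}^1 C(n, j) (q−1)^j.
  j = 0: C(8,0)·(6)^0 = 1·1 = 1.
  j = 1: C(8,1)·(6)^1 = 8·6 = 48.
  V_q(n, t) = 1 + 48 = 49.
Step 2: q^n = 7^8 = 5764801.
Step 3: Hamming bound ⌊q^n / V_q(n,t)⌋ = ⌊5764801/49⌋ = 117649.
Step 4: Compare |C| = 76636 to 117649: satisfied.
The claimed |C| lies below the Hamming bound.


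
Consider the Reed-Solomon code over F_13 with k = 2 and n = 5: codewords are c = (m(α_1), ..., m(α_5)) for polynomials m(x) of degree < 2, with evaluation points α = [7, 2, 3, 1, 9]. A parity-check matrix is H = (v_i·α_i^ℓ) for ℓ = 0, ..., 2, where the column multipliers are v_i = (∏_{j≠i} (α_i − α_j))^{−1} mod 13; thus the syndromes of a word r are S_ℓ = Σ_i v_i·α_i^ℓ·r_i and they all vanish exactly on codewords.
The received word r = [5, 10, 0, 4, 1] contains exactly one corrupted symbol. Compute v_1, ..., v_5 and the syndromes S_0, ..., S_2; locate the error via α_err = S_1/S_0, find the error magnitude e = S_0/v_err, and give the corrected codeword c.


S = (2, 4, 8), error at position 2, error magnitude e = 8, c = [5, 2, 0, 4, 1].

Step 1: column multipliers v_i = (∏_{j≠i}(α_i − α_j))^{−1} mod 13.
  i = 1 (α = 7): (7−2)(7−3)(7−1)(7−9) = 5·4·6·(−2) = −240 ≡ 7, so v_1 = 7^{−1} = 2 (mod 13).
  i = 2 (α = 2): (2−7)(2−3)(2−1)(2−9) = (−5)·(−1)·1·(−7) = −35 ≡ 4, so v_2 = 4^{−1} = 10 (mod 13).
  i = 3 (α = 3): (3−7)(3−2)(3−1)(3−9) = (−4)·1·2·(−6) = 48 ≡ 9, so v_3 = 9^{−1} = 3 (mod 13).
  i = 4 (α = 1): (1−7)(1−2)(1−3)(1−9) = (−6)·(−1)·(−2)·(−8) = 96 ≡ 5, so v_4 = 5^{−1} = 8 (mod 13).
  i = 5 (α = 9): (9−7)(9−2)(9−3)(9−1) = 2·7·6·8 = 672 ≡ 9, so v_5 = 9^{−1} = 3 (mod 13).
  v = [2, 10, 3, 8, 3].
Step 2: syndromes of r = [5, 10, 0, 4, 1] (all sums mod 13).
  S_0 = Σ v_i r_i = 2·5 + 10·10 + 3·0 + 8·4 + 3·1 = 145 ≡ 2.
  S_1 = Σ v_i α_i r_i = 2·7·5 + 10·2·10 + 3·3·0 + 8·1·4 + 3·9·1 = 329 ≡ 4.
  α_i^2 mod 13 = [10, 4, 9, 1, 3].
  S_2 = Σ v_i α_i^2 r_i = 2·10·5 + 10·4·10 + 3·9·0 + 8·1·4 + 3·3·1 = 541 ≡ 8.
  S = (2, 4, 8) ≠ 0, so r is not a codeword (an error is present).
Step 3: locate the error. For a single error e at position i, S_ℓ = v_i·e·α_i^ℓ, so α_err = S_1/S_0.
  S_0^{−1} = 2^{−1} = 7 (mod 13), so α_err = 4·7 = 28 ≡ 2 = α_2. Error position i = 2.
  Consistency check: S_2/S_1 = 8·10 = 80 ≡ 2 = α_err ✓ (single-error assumption holds).
Step 4: error magnitude e = S_0/v_2 = S_0·∏_{j≠2}(α_2 − α_j) = 2·4 = 8 ≡ 8 (mod 13).
Step 5: correct position 2: c_2 = r_2 − e = 10 − 8 ≡ 2 (mod 13). Hence c = [5, 2, 0, 4, 1].
  Check: interpolating c through the α_i gives m(x) = 6 + 11·x (degree < 2) with m(α_i) = c_i for every i, so c is indeed a codeword.


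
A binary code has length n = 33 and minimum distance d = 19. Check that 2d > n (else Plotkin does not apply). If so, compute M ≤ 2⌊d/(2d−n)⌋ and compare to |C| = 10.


Plotkin bound M ≤ 6; given |C| = 10 > bound (violated).

Check applicability: 2d = 38, n = 33.
2d − n = 5 > 0, so Plotkin applies.
Compute d/(2d−n) = 19/5 ≈ 3.8000.
⌊d/(2d−n)⌋ = 3.
Plotkin bound: M ≤ 2·3 = 6.
Given |C| = 10, check: VIOLATED.
This |C| is above the Plotkin bound, so no binary code with n = 33, d = 19 and 10 codewords exists.


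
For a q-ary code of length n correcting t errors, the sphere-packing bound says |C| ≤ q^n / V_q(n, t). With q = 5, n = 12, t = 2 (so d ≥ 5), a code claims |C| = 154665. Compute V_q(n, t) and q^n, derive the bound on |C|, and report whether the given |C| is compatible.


V_q(n, t) = 1105, q^n = 244140625, Hamming bound = 220941, |C| = 154665 ≤ bound (satisfied).

Step 1: Compute V_q(n, t) = Σ_{j=0}^2 C(n, j) (q−1)^j.
  j = 0: C(12,0)·(4)^0 = 1·1 = 1.
  j = 1: C(12,1)·(4)^1 = 12·4 = 48.
  j = 2: C(12,2)·(4)^2 = 66·16 = 1056.
  V_q(n, t) = 1 + 48 + 1056 = 1105.
Step 2: q^n = 5^12 = 244140625.
Step 3: Hamming bound ⌊q^n / V_q(n,t)⌋ = ⌊244140625/1105⌋ = 220941.
Step 4: Compare |C| = 154665 to 220941: satisfied.
The claimed |C| lies below the Hamming bound.


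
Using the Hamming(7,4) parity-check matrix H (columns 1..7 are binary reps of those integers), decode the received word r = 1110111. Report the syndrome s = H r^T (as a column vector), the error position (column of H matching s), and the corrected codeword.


s = (1, 0, 0)^T, error position = 4, corrected codeword c = 1111111

Compute s = H r^T mod 2 one row at a time:
  s_1 = 0 + 1 + 1 + 1 = 3 ≡ 1 (mod 2).
  s_2 = 1 + 1 + 1 + 1 = 4 ≡ 0 (mod 2).
  s_3 = 1 + 1 + 1 + 1 = 4 ≡ 0 (mod 2).
s = (1, 0, 0)^T — this equals column 4 of H (binary 100), so error is at position 4.
Correct: flip bit 4 of r = 1110111 to get c = 1111111.


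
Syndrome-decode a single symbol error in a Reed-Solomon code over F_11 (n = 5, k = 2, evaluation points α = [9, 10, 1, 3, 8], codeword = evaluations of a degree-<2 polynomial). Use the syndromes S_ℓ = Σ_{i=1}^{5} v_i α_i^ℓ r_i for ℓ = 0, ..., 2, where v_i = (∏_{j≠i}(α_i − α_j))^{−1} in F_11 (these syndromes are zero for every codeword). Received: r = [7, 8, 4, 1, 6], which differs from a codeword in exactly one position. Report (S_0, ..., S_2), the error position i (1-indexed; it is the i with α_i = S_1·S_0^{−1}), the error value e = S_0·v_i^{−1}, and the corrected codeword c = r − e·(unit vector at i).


S = (7, 7, 7), error at position 3, error magnitude e = 5, c = [7, 8, 10, 1, 6].

Step 1: column multipliers v_i = (∏_{j≠i}(α_i − α_j))^{−1} mod 11.
  i = 1 (α = 9): (9−10)(9−1)(9−3)(9−8) = (−1)·8·6·1 = −48 ≡ 7, so v_1 = 7^{−1} = 8 (mod 11).
  i = 2 (α = 10): (10−9)(10−1)(10−3)(10−8) = 1·9·7·2 = 126 ≡ 5, so v_2 = 5^{−1} = 9 (mod 11).
  i = 3 (α = 1): (1−9)(1−10)(1−3)(1−8) = (−8)·(−9)·(−2)·(−7) = 1008 ≡ 7, so v_3 = 7^{−1} = 8 (mod 11).
  i = 4 (α = 3): (3−9)(3−10)(3−1)(3−8) = (−6)·(−7)·2·(−5) = −420 ≡ 9, so v_4 = 9^{−1} = 5 (mod 11).
  i = 5 (α = 8): (8−9)(8−10)(8−1)(8−3) = (−1)·(−2)·7·5 = 70 ≡ 4, so v_5 = 4^{−1} = 3 (mod 11).
  v = [8, 9, 8, 5, 3].
Step 2: syndromes of r = [7, 8, 4, 1, 6] (all sums mod 11).
  S_0 = Σ v_i r_i = 8·7 + 9·8 + 8·4 + 5·1 + 3·6 = 183 ≡ 7.
  S_1 = Σ v_i α_i r_i = 8·9·7 + 9·10·8 + 8·1·4 + 5·3·1 + 3·8·6 = 1415 ≡ 7.
  α_i^2 mod 11 = [4, 1, 1, 9, 9].
  S_2 = Σ v_i α_i^2 r_i = 8·4·7 + 9·1·8 + 8·1·4 + 5·9·1 + 3·9·6 = 535 ≡ 7.
  S = (7, 7, 7) ≠ 0, so r is not a codeword (an error is present).
Step 3: locate the error. For a single error e at position i, S_ℓ = v_i·e·α_i^ℓ, so α_err = S_1/S_0.
  S_0^{−1} = 7^{−1} = 8 (mod 11), so α_err = 7·8 = 56 ≡ 1 = α_3. Error position i = 3.
  Consistency check: S_2/S_1 = 7·8 = 56 ≡ 1 = α_err ✓ (single-error assumption holds).
Step 4: error magnitude e = S_0/v_3 = S_0·∏_{j≠3}(α_3 − α_j) = 7·7 = 49 ≡ 5 (mod 11).
Step 5: correct position 3: c_3 = r_3 − e = 4 − 5 ≡ 10 (mod 11). Hence c = [7, 8, 10, 1, 6].
  Check: interpolating c through the α_i gives m(x) = 9 + 1·x (degree < 2) with m(α_i) = c_i for every i, so c is indeed a codeword.


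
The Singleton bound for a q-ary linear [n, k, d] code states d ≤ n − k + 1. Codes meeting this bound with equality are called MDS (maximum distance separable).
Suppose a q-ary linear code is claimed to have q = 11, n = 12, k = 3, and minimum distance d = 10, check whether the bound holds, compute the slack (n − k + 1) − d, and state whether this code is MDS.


Singleton RHS = n − k + 1 = 10, slack = 0, bound satisfied, MDS.

Singleton bound: d ≤ n − k + 1.
Here n = 12, k = 3, so n − k + 1 = 10.
Given d = 10, check d ≤ 10: YES.
Slack = (n − k + 1) − d = 0.
The code is MDS (slack = 0).
Description: the claimed parameters are [12, 3, 10]_11; such a code would be MDS (meets Singleton bound).


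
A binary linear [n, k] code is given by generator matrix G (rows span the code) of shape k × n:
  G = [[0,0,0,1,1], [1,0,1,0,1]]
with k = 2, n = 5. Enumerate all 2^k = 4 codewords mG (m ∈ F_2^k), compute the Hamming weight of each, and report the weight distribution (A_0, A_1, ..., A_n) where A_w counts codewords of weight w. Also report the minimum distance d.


Weight distribution: A_0 = 1, A_2 = 1, A_3 = 2. Minimum distance d = 2.

Enumerate all 2^2 = 4 messages m ∈ F_2^2.
For each, compute codeword c = mG in F_2^5, then tally its weight.
  m = 00 → c = 00000, weight = 0.
  m = 10 → c = 00011, weight = 2.
  m = 01 → c = 10101, weight = 3.
  m = 11 → c = 10110, weight = 3.
Tally weights:
  weight 0: 1 codewords.
  weight 2: 1 codewords.
  weight 3: 2 codewords.
Minimum distance d = smallest w > 0 with A_w > 0 = 2.
Sanity: Σ A_w = 4 = 2^2 = 4 ✓.


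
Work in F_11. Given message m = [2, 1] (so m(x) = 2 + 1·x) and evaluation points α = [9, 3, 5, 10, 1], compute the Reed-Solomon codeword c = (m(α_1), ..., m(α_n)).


c = [0, 5, 7, 1, 3]

Message polynomial: m(x) = 2 + 1·x (mod 11).
For each evaluation point α_i, compute m(α_i) mod 11:
  α_1 = 9: Horner steps 1 → 0, so m(9) = 0.
  α_2 = 3: Horner steps 1 → 5, so m(3) = 5.
  α_3 = 5: Horner steps 1 → 7, so m(5) = 7.
  α_4 = 10: Horner steps 1 → 1, so m(10) = 1.
  α_5 = 1: Horner steps 1 → 3, so m(1) = 3.
Codeword c = [0, 5, 7, 1, 3] ∈ F_11^5.


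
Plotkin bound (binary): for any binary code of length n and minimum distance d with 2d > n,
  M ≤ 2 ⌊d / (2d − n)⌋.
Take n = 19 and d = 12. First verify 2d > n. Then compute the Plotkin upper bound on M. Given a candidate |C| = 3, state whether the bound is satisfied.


Plotkin bound M ≤ 4; given |C| = 3 ≤ bound (satisfied).

Check applicability: 2d = 24, n = 19.
2d − n = 5 > 0, so Plotkin applies.
Compute d/(2d−n) = 12/5 ≈ 2.4000.
⌊d/(2d−n)⌋ = 2.
Plotkin bound: M ≤ 2·2 = 4.
Given |C| = 3, check: satisfied.
This |C| is below the Plotkin bound.


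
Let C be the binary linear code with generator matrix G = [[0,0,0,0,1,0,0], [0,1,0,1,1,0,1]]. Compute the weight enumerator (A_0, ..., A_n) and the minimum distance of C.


Weight distribution: A_0 = 1, A_1 = 1, A_3 = 1, A_4 = 1. Minimum distance d = 1.

Enumerate all 2^2 = 4 messages m ∈ F_2^2.
For each, compute codeword c = mG in F_2^7, then tally its weight.
  m = 00 → c = 0000000, weight = 0.
  m = 10 → c = 0000100, weight = 1.
  m = 01 → c = 0101101, weight = 4.
  m = 11 → c = 0101001, weight = 3.
Tally weights:
  weight 0: 1 codewords.
  weight 1: 1 codewords.
  weight 3: 1 codewords.
  weight 4: 1 codewords.
Minimum distance d = smallest w > 0 with A_w > 0 = 1.
Sanity: Σ A_w = 4 = 2^2 = 4 ✓.


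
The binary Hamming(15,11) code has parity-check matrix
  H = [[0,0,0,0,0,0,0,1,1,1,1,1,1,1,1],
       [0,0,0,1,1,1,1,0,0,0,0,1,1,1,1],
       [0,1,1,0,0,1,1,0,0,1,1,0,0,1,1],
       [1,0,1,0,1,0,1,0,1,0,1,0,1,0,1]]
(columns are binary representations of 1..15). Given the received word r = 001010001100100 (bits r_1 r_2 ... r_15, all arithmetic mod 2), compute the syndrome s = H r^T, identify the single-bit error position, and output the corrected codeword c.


s = (1, 0, 0, 0)^T, error position = 8, corrected codeword c = 001010011100100

Compute s = H r^T mod 2 one row at a time:
  s_1 = 0 + 1 + 1 + 0 + 0 + 1 + 0 + 0 = 3 ≡ 1 (mod 2).
  s_2 = 0 + 1 + 0 + 0 + 0 + 1 + 0 + 0 = 2 ≡ 0 (mod 2).
  s_3 = 0 + 1 + 0 + 0 + 1 + 0 + 0 + 0 = 2 ≡ 0 (mod 2).
  s_4 = 0 + 1 + 1 + 0 + 1 + 0 + 1 + 0 = 4 ≡ 0 (mod 2).
s = (1, 0, 0, 0)^T — this equals column 8 of H (binary 1000), so error is at position 8.
Correct: flip bit 8 of r = 001010001100100 to get c = 001010011100100.


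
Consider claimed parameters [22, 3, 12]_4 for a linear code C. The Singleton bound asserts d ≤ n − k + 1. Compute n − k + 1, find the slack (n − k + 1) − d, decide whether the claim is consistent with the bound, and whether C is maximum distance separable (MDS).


Singleton RHS = n − k + 1 = 20, slack = 8, bound satisfied, not MDS.

Singleton bound: d ≤ n − k + 1.
Here n = 22, k = 3, so n − k + 1 = 20.
Given d = 12, check d ≤ 20: YES.
Slack = (n − k + 1) − d = 8.
The code is NOT MDS (slack = 8 > 0).
Description: the claimed parameters are [22, 3, 12]_4; such a code would be non-MDS.


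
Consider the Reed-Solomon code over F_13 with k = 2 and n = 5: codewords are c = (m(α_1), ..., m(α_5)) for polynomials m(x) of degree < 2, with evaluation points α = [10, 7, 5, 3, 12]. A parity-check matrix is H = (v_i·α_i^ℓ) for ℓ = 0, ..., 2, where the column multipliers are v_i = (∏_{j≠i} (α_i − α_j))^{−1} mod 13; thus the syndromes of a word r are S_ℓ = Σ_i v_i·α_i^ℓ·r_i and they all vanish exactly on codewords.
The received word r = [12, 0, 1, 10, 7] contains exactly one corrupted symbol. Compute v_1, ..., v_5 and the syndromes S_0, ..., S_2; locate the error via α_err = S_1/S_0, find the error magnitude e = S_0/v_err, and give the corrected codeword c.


S = (3, 2, 10), error at position 3, error magnitude e = 9, c = [12, 0, 5, 10, 7].

Step 1: column multipliers v_i = (∏_{j≠i}(α_i − α_j))^{−1} mod 13.
  i = 1 (α = 10): (10−7)(10−5)(10−3)(10−12) = 3·5·7·(−2) = −210 ≡ 11, so v_1 = 11^{−1} = 6 (mod 13).
  i = 2 (α = 7): (7−10)(7−5)(7−3)(7−12) = (−3)·2·4·(−5) = 120 ≡ 3, so v_2 = 3^{−1} = 9 (mod 13).
  i = 3 (α = 5): (5−10)(5−7)(5−3)(5−12) = (−5)·(−2)·2·(−7) = −140 ≡ 3, so v_3 = 3^{−1} = 9 (mod 13).
  i = 4 (α = 3): (3−10)(3−7)(3−5)(3−12) = (−7)·(−4)·(−2)·(−9) = 504 ≡ 10, so v_4 = 10^{−1} = 4 (mod 13).
  i = 5 (α = 12): (12−10)(12−7)(12−5)(12−3) = 2·5·7·9 = 630 ≡ 6, so v_5 = 6^{−1} = 11 (mod 13).
  v = [6, 9, 9, 4, 11].
Step 2: syndromes of r = [12, 0, 1, 10, 7] (all sums mod 13).
  S_0 = Σ v_i r_i = 6·12 + 9·0 + 9·1 + 4·10 + 11·7 = 198 ≡ 3.
  S_1 = Σ v_i α_i r_i = 6·10·12 + 9·7·0 + 9·5·1 + 4·3·10 + 11·12·7 = 1809 ≡ 2.
  α_i^2 mod 13 = [9, 10, 12, 9, 1].
  S_2 = Σ v_i α_i^2 r_i = 6·9·12 + 9·10·0 + 9·12·1 + 4·9·10 + 11·1·7 = 1193 ≡ 10.
  S = (3, 2, 10) ≠ 0, so r is not a codeword (an error is present).
Step 3: locate the error. For a single error e at position i, S_ℓ = v_i·e·α_i^ℓ, so α_err = S_1/S_0.
  S_0^{−1} = 3^{−1} = 9 (mod 13), so α_err = 2·9 = 18 ≡ 5 = α_3. Error position i = 3.
  Consistency check: S_2/S_1 = 10·7 = 70 ≡ 5 = α_err ✓ (single-error assumption holds).
Step 4: error magnitude e = S_0/v_3 = S_0·∏_{j≠3}(α_3 − α_j) = 3·3 = 9 ≡ 9 (mod 13).
Step 5: correct position 3: c_3 = r_3 − e = 1 − 9 ≡ 5 (mod 13). Hence c = [12, 0, 5, 10, 7].
  Check: interpolating c through the α_i gives m(x) = 11 + 4·x (degree < 2) with m(α_i) = c_i for every i, so c is indeed a codeword.


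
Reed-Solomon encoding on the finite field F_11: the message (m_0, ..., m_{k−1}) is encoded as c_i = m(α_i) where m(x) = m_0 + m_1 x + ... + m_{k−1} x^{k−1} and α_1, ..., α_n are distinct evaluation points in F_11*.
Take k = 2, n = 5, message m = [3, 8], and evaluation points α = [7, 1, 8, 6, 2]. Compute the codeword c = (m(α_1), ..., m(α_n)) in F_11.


c = [4, 0, 1, 7, 8]

Message polynomial: m(x) = 3 + 8·x (mod 11).
For each evaluation point α_i, compute m(α_i) mod 11:
  α_1 = 7: Horner steps 8 → 4, so m(7) = 4.
  α_2 = 1: Horner steps 8 → 0, so m(1) = 0.
  α_3 = 8: Horner steps 8 → 1, so m(8) = 1.
  α_4 = 6: Horner steps 8 → 7, so m(6) = 7.
  α_5 = 2: Horner steps 8 → 8, so m(2) = 8.
Codeword c = [4, 0, 1, 7, 8] ∈ F_11^5.


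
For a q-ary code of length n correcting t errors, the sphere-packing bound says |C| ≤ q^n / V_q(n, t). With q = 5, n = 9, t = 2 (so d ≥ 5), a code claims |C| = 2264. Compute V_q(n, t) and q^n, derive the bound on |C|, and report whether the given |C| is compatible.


V_q(n, t) = 613, q^n = 1953125, Hamming bound = 3186, |C| = 2264 ≤ bound (satisfied).

Step 1: Compute V_q(n, t) = Σ_{j=0}^2 C(n, j) (q−1)^j.
  j = 0: C(9,0)·(4)^0 = 1·1 = 1.
  j = 1: C(9,1)·(4)^1 = 9·4 = 36.
  j = 2: C(9,2)·(4)^2 = 36·16 = 576.
  V_q(n, t) = 1 + 36 + 576 = 613.
Step 2: q^n = 5^9 = 1953125.
Step 3: Hamming bound ⌊q^n / V_q(n,t)⌋ = ⌊1953125/613⌋ = 3186.
Step 4: Compare |C| = 2264 to 3186: satisfied.
The claimed |C| lies below the Hamming bound.


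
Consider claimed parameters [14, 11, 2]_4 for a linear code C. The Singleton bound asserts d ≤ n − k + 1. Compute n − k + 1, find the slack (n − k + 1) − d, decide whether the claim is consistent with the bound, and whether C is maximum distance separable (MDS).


Singleton RHS = n − k + 1 = 4, slack = 2, bound satisfied, not MDS.

Singleton bound: d ≤ n − k + 1.
Here n = 14, k = 11, so n − k + 1 = 4.
Given d = 2, check d ≤ 4: YES.
Slack = (n − k + 1) − d = 2.
The code is NOT MDS (slack = 2 > 0).
Description: the claimed parameters are [14, 11, 2]_4; such a code would be non-MDS.


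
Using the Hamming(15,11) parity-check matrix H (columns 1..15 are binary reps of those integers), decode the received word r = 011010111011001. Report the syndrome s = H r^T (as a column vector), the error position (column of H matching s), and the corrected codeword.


s = (1, 0, 1, 0)^T, error position = 10, corrected codeword c = 011010111111001

Compute s = H r^T mod 2 one row at a time:
  s_1 = 1 + 1 + 0 + 1 + 1 + 0 + 0 + 1 = 5 ≡ 1 (mod 2).
  s_2 = 0 + 1 + 0 + 1 + 1 + 0 + 0 + 1 = 4 ≡ 0 (mod 2).
  s_3 = 1 + 1 + 0 + 1 + 0 + 1 + 0 + 1 = 5 ≡ 1 (mod 2).
  s_4 = 0 + 1 + 1 + 1 + 1 + 1 + 0 + 1 = 6 ≡ 0 (mod 2).
s = (1, 0, 1, 0)^T — this equals column 10 of H (binary 1010), so error is at position 10.
Correct: flip bit 10 of r = 011010111011001 to get c = 011010111111001.


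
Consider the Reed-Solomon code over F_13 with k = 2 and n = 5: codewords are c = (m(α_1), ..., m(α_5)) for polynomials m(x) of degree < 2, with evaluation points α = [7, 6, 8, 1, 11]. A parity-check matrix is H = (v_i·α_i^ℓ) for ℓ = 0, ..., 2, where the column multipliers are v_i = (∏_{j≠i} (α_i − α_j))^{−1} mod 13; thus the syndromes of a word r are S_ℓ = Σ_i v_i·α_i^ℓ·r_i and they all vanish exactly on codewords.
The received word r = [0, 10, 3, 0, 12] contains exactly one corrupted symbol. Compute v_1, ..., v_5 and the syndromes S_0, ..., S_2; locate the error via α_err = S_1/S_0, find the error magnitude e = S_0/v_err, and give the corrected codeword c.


S = (10, 10, 10), error at position 4, error magnitude e = 5, c = [0, 10, 3, 8, 12].

Step 1: column multipliers v_i = (∏_{j≠i}(α_i − α_j))^{−1} mod 13.
  i = 1 (α = 7): (7−6)(7−8)(7−1)(7−11) = 1·(−1)·6·(−4) = 24 ≡ 11, so v_1 = 11^{−1} = 6 (mod 13).
  i = 2 (α = 6): (6−7)(6−8)(6−1)(6−11) = (−1)·(−2)·5·(−5) = −50 ≡ 2, so v_2 = 2^{−1} = 7 (mod 13).
  i = 3 (α = 8): (8−7)(8−6)(8−1)(8−11) = 1·2·7·(−3) = −42 ≡ 10, so v_3 = 10^{−1} = 4 (mod 13).
  i = 4 (α = 1): (1−7)(1−6)(1−8)(1−11) = (−6)·(−5)·(−7)·(−10) = 2100 ≡ 7, so v_4 = 7^{−1} = 2 (mod 13).
  i = 5 (α = 11): (11−7)(11−6)(11−8)(11−1) = 4·5·3·10 = 600 ≡ 2, so v_5 = 2^{−1} = 7 (mod 13).
  v = [6, 7, 4, 2, 7].
Step 2: syndromes of r = [0, 10, 3, 0, 12] (all sums mod 13).
  S_0 = Σ v_i r_i = 6·0 + 7·10 + 4·3 + 2·0 + 7·12 = 166 ≡ 10.
  S_1 = Σ v_i α_i r_i = 6·7·0 + 7·6·10 + 4·8·3 + 2·1·0 + 7·11·12 = 1440 ≡ 10.
  α_i^2 mod 13 = [10, 10, 12, 1, 4].
  S_2 = Σ v_i α_i^2 r_i = 6·10·0 + 7·10·10 + 4·12·3 + 2·1·0 + 7·4·12 = 1180 ≡ 10.
  S = (10, 10, 10) ≠ 0, so r is not a codeword (an error is present).
Step 3: locate the error. For a single error e at position i, S_ℓ = v_i·e·α_i^ℓ, so α_err = S_1/S_0.
  S_0^{−1} = 10^{−1} = 4 (mod 13), so α_err = 10·4 = 40 ≡ 1 = α_4. Error position i = 4.
  Consistency check: S_2/S_1 = 10·4 = 40 ≡ 1 = α_err ✓ (single-error assumption holds).
Step 4: error magnitude e = S_0/v_4 = S_0·∏_{j≠4}(α_4 − α_j) = 10·7 = 70 ≡ 5 (mod 13).
Step 5: correct position 4: c_4 = r_4 − e = 0 − 5 ≡ 8 (mod 13). Hence c = [0, 10, 3, 8, 12].
  Check: interpolating c through the α_i gives m(x) = 5 + 3·x (degree < 2) with m(α_i) = c_i for every i, so c is indeed a codeword.


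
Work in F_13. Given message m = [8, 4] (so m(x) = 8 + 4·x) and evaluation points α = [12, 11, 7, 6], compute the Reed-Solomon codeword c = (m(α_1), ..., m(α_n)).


c = [4, 0, 10, 6]

Message polynomial: m(x) = 8 + 4·x (mod 13).
For each evaluation point α_i, compute m(α_i) mod 13:
  α_1 = 12: Horner steps 4 → 4, so m(12) = 4.
  α_2 = 11: Horner steps 4 → 0, so m(11) = 0.
  α_3 = 7: Horner steps 4 → 10, so m(7) = 10.
  α_4 = 6: Horner steps 4 → 6, so m(6) = 6.
Codeword c = [4, 0, 10, 6] ∈ F_13^4.


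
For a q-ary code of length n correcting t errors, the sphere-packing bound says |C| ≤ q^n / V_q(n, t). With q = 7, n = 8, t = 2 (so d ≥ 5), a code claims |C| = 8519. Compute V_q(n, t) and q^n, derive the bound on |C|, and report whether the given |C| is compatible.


V_q(n, t) = 1057, q^n = 5764801, Hamming bound = 5453, |C| = 8519 > bound (violated).

Step 1: Compute V_q(n, t) = Σ_{j=0}^2 C(n, j) (q−1)^j.
  j = 0: C(8,0)·(6)^0 = 1·1 = 1.
  j = 1: C(8,1)·(6)^1 = 8·6 = 48.
  j = 2: C(8,2)·(6)^2 = 28·36 = 1008.
  V_q(n, t) = 1 + 48 + 1008 = 1057.
Step 2: q^n = 7^8 = 5764801.
Step 3: Hamming bound ⌊q^n / V_q(n,t)⌋ = ⌊5764801/1057⌋ = 5453.
Step 4: Compare |C| = 8519 to 5453: violated.
The claimed |C| lies above the Hamming bound, so no 7-ary code of length 8 with d ≥ 5 can have 8519 codewords.


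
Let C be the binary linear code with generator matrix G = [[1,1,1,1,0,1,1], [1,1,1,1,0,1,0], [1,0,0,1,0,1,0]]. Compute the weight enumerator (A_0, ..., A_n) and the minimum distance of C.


Weight distribution: A_0 = 1, A_1 = 1, A_2 = 1, A_3 = 2, A_4 = 1, A_5 = 1, A_6 = 1. Minimum distance d = 1.

Enumerate all 2^3 = 8 messages m ∈ F_2^3.
For each, compute codeword c = mG in F_2^7, then tally its weight.
  m = 000 → c = 0000000, weight = 0.
  m = 100 → c = 1111011, weight = 6.
  m = 010 → c = 1111010, weight = 5.
  m = 110 → c = 0000001, weight = 1.
  m = 001 → c = 1001010, weight = 3.
  m = 101 → c = 0110001, weight = 3.
  m = 011 → c = 0110000, weight = 2.
  m = 111 → c = 1001011, weight = 4.
Tally weights:
  weight 0: 1 codewords.
  weight 1: 1 codewords.
  weight 2: 1 codewords.
  weight 3: 2 codewords.
  weight 4: 1 codewords.
  weight 5: 1 codewords.
  weight 6: 1 codewords.
Minimum distance d = smallest w > 0 with A_w > 0 = 1.
Sanity: Σ A_w = 8 = 2^3 = 8 ✓.


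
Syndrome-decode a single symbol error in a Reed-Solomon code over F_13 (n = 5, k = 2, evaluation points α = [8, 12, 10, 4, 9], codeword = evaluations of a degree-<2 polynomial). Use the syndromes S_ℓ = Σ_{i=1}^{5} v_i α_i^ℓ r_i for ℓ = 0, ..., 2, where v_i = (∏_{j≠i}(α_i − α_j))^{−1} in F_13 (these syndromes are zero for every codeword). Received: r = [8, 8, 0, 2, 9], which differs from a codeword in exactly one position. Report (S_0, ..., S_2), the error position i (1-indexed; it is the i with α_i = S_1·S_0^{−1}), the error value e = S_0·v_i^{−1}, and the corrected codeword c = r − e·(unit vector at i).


S = (6, 9, 7), error at position 1, error magnitude e = 3, c = [5, 8, 0, 2, 9].

Step 1: column multipliers v_i = (∏_{j≠i}(α_i − α_j))^{−1} mod 13.
  i = 1 (α = 8): (8−12)(8−10)(8−4)(8−9) = (−4)·(−2)·4·(−1) = −32 ≡ 7, so v_1 = 7^{−1} = 2 (mod 13).
  i = 2 (α = 12): (12−8)(12−10)(12−4)(12−9) = 4·2·8·3 = 192 ≡ 10, so v_2 = 10^{−1} = 4 (mod 13).
  i = 3 (α = 10): (10−8)(10−12)(10−4)(10−9) = 2·(−2)·6·1 = −24 ≡ 2, so v_3 = 2^{−1} = 7 (mod 13).
  i = 4 (α = 4): (4−8)(4−12)(4−10)(4−9) = (−4)·(−8)·(−6)·(−5) = 960 ≡ 11, so v_4 = 11^{−1} = 6 (mod 13).
  i = 5 (α = 9): (9−8)(9−12)(9−10)(9−4) = 1·(−3)·(−1)·5 = 15 ≡ 2, so v_5 = 2^{−1} = 7 (mod 13).
  v = [2, 4, 7, 6, 7].
Step 2: syndromes of r = [8, 8, 0, 2, 9] (all sums mod 13).
  S_0 = Σ v_i r_i = 2·8 + 4·8 + 7·0 + 6·2 + 7·9 = 123 ≡ 6.
  S_1 = Σ v_i α_i r_i = 2·8·8 + 4·12·8 + 7·10·0 + 6·4·2 + 7·9·9 = 1127 ≡ 9.
  α_i^2 mod 13 = [12, 1, 9, 3, 3].
  S_2 = Σ v_i α_i^2 r_i = 2·12·8 + 4·1·8 + 7·9·0 + 6·3·2 + 7·3·9 = 449 ≡ 7.
  S = (6, 9, 7) ≠ 0, so r is not a codeword (an error is present).
Step 3: locate the error. For a single error e at position i, S_ℓ = v_i·e·α_i^ℓ, so α_err = S_1/S_0.
  S_0^{−1} = 6^{−1} = 11 (mod 13), so α_err = 9·11 = 99 ≡ 8 = α_1. Error position i = 1.
  Consistency check: S_2/S_1 = 7·3 = 21 ≡ 8 = α_err ✓ (single-error assumption holds).
Step 4: error magnitude e = S_0/v_1 = S_0·∏_{j≠1}(α_1 − α_j) = 6·7 = 42 ≡ 3 (mod 13).
Step 5: correct position 1: c_1 = r_1 − e = 8 − 3 ≡ 5 (mod 13). Hence c = [5, 8, 0, 2, 9].
  Check: interpolating c through the α_i gives m(x) = 12 + 4·x (degree < 2) with m(α_i) = c_i for every i, so c is indeed a codeword.


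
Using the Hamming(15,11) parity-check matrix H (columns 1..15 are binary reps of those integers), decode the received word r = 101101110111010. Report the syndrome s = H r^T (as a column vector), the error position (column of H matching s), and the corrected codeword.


s = (1, 1, 0, 0)^T, error position = 12, corrected codeword c = 101101110110010

Compute s = H r^T mod 2 one row at a time:
  s_1 = 1 + 0 + 1 + 1 + 1 + 0 + 1 + 0 = 5 ≡ 1 (mod 2).
  s_2 = 1 + 0 + 1 + 1 + 1 + 0 + 1 + 0 = 5 ≡ 1 (mod 2).
  s_3 = 0 + 1 + 1 + 1 + 1 + 1 + 1 + 0 = 6 ≡ 0 (mod 2).
  s_4 = 1 + 1 + 0 + 1 + 0 + 1 + 0 + 0 = 4 ≡ 0 (mod 2).
s = (1, 1, 0, 0)^T — this equals column 12 of H (binary 1100), so error is at position 12.
Correct: flip bit 12 of r = 101101110111010 to get c = 101101110110010.


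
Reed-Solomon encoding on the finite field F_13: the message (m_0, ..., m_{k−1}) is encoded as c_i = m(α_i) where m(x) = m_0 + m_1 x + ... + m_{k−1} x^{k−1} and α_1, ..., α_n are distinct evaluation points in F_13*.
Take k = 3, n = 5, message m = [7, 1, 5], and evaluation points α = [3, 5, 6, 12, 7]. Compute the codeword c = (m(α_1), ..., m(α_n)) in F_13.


c = [3, 7, 11, 11, 12]

Message polynomial: m(x) = 7 + 1·x + 5·x^2 (mod 13).
For each evaluation point α_i, compute m(α_i) mod 13:
  α_1 = 3: Horner steps 5 → 3 → 3, so m(3) = 3.
  α_2 = 5: Horner steps 5 → 0 → 7, so m(5) = 7.
  α_3 = 6: Horner steps 5 → 5 → 11, so m(6) = 11.
  α_4 = 12: Horner steps 5 → 9 → 11, so m(12) = 11.
  α_5 = 7: Horner steps 5 → 10 → 12, so m(7) = 12.
Codeword c = [3, 7, 11, 11, 12] ∈ F_13^5.


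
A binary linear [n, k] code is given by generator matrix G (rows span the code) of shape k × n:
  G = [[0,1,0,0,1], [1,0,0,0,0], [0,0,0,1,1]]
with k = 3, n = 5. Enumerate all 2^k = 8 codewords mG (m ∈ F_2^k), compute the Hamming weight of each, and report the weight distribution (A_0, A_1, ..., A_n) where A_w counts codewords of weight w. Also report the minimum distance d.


Weight distribution: A_0 = 1, A_1 = 1, A_2 = 3, A_3 = 3. Minimum distance d = 1.

Enumerate all 2^3 = 8 messages m ∈ F_2^3.
For each, compute codeword c = mG in F_2^5, then tally its weight.
  m = 000 → c = 00000, weight = 0.
  m = 100 → c = 01001, weight = 2.
  m = 010 → c = 10000, weight = 1.
  m = 110 → c = 11001, weight = 3.
  m = 001 → c = 00011, weight = 2.
  m = 101 → c = 01010, weight = 2.
  m = 011 → c = 10011, weight = 3.
  m = 111 → c = 11010, weight = 3.
Tally weights:
  weight 0: 1 codewords.
  weight 1: 1 codewords.
  weight 2: 3 codewords.
  weight 3: 3 codewords.
Minimum distance d = smallest w > 0 with A_w > 0 = 1.
Sanity: Σ A_w = 8 = 2^3 = 8 ✓.


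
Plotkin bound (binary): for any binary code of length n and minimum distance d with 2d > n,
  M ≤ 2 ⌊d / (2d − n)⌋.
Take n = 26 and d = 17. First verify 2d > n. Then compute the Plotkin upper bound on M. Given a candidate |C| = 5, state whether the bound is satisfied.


Plotkin bound M ≤ 4; given |C| = 5 > bound (violated).

Check applicability: 2d = 34, n = 26.
2d − n = 8 > 0, so Plotkin applies.
Compute d/(2d−n) = 17/8 ≈ 2.1250.
⌊d/(2d−n)⌋ = 2.
Plotkin bound: M ≤ 2·2 = 4.
Given |C| = 5, check: VIOLATED.
This |C| is above the Plotkin bound, so no binary code with n = 26, d = 17 and 5 codewords exists.


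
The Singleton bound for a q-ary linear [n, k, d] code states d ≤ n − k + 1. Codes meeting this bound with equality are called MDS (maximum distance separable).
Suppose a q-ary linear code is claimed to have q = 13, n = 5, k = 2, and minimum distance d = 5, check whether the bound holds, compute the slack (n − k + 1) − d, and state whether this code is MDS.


Singleton RHS = n − k + 1 = 4, slack = -1, bound violated (no such code; not MDS).

Singleton bound: d ≤ n − k + 1.
Here n = 5, k = 2, so n − k + 1 = 4.
Given d = 5, check d ≤ 4: NO.
Slack = (n − k + 1) − d = -1.
The slack is negative: d = 5 exceeds n − k + 1 = 4 by 1, so the Singleton bound is violated and no linear [5, 2, 5]_13 code can exist. In particular it is not MDS (MDS requires d = n − k + 1 exactly).
Description: the claimed parameters are [5, 2, 5]_13; such a code would be impossible (violates the Singleton bound).


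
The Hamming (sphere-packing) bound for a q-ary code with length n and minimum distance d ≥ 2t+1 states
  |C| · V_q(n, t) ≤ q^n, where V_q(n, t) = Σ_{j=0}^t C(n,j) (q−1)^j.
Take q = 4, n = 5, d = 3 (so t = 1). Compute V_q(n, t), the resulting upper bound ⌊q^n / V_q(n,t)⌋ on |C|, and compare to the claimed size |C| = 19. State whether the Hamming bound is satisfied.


V_q(n, t) = 16, q^n = 1024, Hamming bound = 64, |C| = 19 ≤ bound (satisfied).

Step 1: Compute V_q(n, t) = Σ_{j=0}^1 C(n, j) (q−1)^j.
  j = 0: C(5,0)·(3)^0 = 1·1 = 1.
  j = 1: C(5,1)·(3)^1 = 5·3 = 15.
  V_q(n, t) = 1 + 15 = 16.
Step 2: q^n = 4^5 = 1024.
Step 3: Hamming bound ⌊q^n / V_q(n,t)⌋ = ⌊1024/16⌋ = 64.
Step 4: Compare |C| = 19 to 64: satisfied.
The claimed |C| lies below the Hamming bound.


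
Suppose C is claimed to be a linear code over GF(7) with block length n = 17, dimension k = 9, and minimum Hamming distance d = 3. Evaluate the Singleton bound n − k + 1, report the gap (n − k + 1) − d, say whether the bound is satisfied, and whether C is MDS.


Singleton RHS = n − k + 1 = 9, slack = 6, bound satisfied, not MDS.

Singleton bound: d ≤ n − k + 1.
Here n = 17, k = 9, so n − k + 1 = 9.
Given d = 3, check d ≤ 9: YES.
Slack = (n − k + 1) − d = 6.
The code is NOT MDS (slack = 6 > 0).
Description: the claimed parameters are [17, 9, 3]_7; such a code would be non-MDS.


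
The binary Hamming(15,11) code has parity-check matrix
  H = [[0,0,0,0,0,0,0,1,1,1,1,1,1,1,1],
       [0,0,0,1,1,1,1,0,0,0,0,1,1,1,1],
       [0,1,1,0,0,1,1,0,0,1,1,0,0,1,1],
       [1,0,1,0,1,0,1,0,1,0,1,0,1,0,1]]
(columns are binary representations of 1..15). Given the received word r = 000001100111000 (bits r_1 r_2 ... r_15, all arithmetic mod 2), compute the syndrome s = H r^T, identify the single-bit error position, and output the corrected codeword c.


s = (1, 1, 0, 0)^T, error position = 12, corrected codeword c = 000001100110000

Compute s = H r^T mod 2 one row at a time:
  s_1 = 0 + 0 + 1 + 1 + 1 + 0 + 0 + 0 = 3 ≡ 1 (mod 2).
  s_2 = 0 + 0 + 1 + 1 + 1 + 0 + 0 + 0 = 3 ≡ 1 (mod 2).
  s_3 = 0 + 0 + 1 + 1 + 1 + 1 + 0 + 0 = 4 ≡ 0 (mod 2).
  s_4 = 0 + 0 + 0 + 1 + 0 + 1 + 0 + 0 = 2 ≡ 0 (mod 2).
s = (1, 1, 0, 0)^T — this equals column 12 of H (binary 1100), so error is at position 12.
Correct: flip bit 12 of r = 000001100111000 to get c = 000001100110000.


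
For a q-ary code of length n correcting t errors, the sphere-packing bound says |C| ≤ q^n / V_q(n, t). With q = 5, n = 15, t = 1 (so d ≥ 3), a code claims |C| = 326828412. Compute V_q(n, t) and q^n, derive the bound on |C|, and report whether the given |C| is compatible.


V_q(n, t) = 61, q^n = 30517578125, Hamming bound = 500288165, |C| = 326828412 ≤ bound (satisfied).

Step 1: Compute V_q(n, t) = Σ_{j=0}^1 C(n, j) (q−1)^j.
  j = 0: C(15,0)·(4)^0 = 1·1 = 1.
  j = 1: C(15,1)·(4)^1 = 15·4 = 60.
  V_q(n, t) = 1 + 60 = 61.
Step 2: q^n = 5^15 = 30517578125.
Step 3: Hamming bound ⌊q^n / V_q(n,t)⌋ = ⌊30517578125/61⌋ = 500288165.
Step 4: Compare |C| = 326828412 to 500288165: satisfied.
The claimed |C| lies below the Hamming bound.


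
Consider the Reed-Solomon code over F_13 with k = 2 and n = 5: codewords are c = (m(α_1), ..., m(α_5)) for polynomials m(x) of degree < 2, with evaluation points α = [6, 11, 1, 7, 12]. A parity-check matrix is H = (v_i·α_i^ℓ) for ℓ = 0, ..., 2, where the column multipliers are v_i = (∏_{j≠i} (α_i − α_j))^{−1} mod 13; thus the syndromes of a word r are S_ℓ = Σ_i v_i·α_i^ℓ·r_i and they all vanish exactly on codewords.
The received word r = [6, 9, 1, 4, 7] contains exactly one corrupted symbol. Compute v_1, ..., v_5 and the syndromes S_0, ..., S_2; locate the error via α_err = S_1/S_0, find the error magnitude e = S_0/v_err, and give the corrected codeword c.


S = (1, 1, 1), error at position 3, error magnitude e = 11, c = [6, 9, 3, 4, 7].

Step 1: column multipliers v_i = (∏_{j≠i}(α_i − α_j))^{−1} mod 13.
  i = 1 (α = 6): (6−11)(6−1)(6−7)(6−12) = (−5)·5·(−1)·(−6) = −150 ≡ 6, so v_1 = 6^{−1} = 11 (mod 13).
  i = 2 (α = 11): (11−6)(11−1)(11−7)(11−12) = 5·10·4·(−1) = −200 ≡ 8, so v_2 = 8^{−1} = 5 (mod 13).
  i = 3 (α = 1): (1−6)(1−11)(1−7)(1−12) = (−5)·(−10)·(−6)·(−11) = 3300 ≡ 11, so v_3 = 11^{−1} = 6 (mod 13).
  i = 4 (α = 7): (7−6)(7−11)(7−1)(7−12) = 1·(−4)·6·(−5) = 120 ≡ 3, so v_4 = 3^{−1} = 9 (mod 13).
  i = 5 (α = 12): (12−6)(12−11)(12−1)(12−7) = 6·1·11·5 = 330 ≡ 5, so v_5 = 5^{−1} = 8 (mod 13).
  v = [11, 5, 6, 9, 8].
Step 2: syndromes of r = [6, 9, 1, 4, 7] (all sums mod 13).
  S_0 = Σ v_i r_i = 11·6 + 5·9 + 6·1 + 9·4 + 8·7 = 209 ≡ 1.
  S_1 = Σ v_i α_i r_i = 11·6·6 + 5·11·9 + 6·1·1 + 9·7·4 + 8·12·7 = 1821 ≡ 1.
  α_i^2 mod 13 = [10, 4, 1, 10, 1].
  S_2 = Σ v_i α_i^2 r_i = 11·10·6 + 5·4·9 + 6·1·1 + 9·10·4 + 8·1·7 = 1262 ≡ 1.
  S = (1, 1, 1) ≠ 0, so r is not a codeword (an error is present).
Step 3: locate the error. For a single error e at position i, S_ℓ = v_i·e·α_i^ℓ, so α_err = S_1/S_0.
  S_0^{−1} = 1^{−1} = 1 (mod 13), so α_err = 1·1 = 1 ≡ 1 = α_3. Error position i = 3.
  Consistency check: S_2/S_1 = 1·1 = 1 ≡ 1 = α_err ✓ (single-error assumption holds).
Step 4: error magnitude e = S_0/v_3 = S_0·∏_{j≠3}(α_3 − α_j) = 1·11 = 11 ≡ 11 (mod 13).
Step 5: correct position 3: c_3 = r_3 − e = 1 − 11 ≡ 3 (mod 13). Hence c = [6, 9, 3, 4, 7].
  Check: interpolating c through the α_i gives m(x) = 5 + 11·x (degree < 2) with m(α_i) = c_i for every i, so c is indeed a codeword.


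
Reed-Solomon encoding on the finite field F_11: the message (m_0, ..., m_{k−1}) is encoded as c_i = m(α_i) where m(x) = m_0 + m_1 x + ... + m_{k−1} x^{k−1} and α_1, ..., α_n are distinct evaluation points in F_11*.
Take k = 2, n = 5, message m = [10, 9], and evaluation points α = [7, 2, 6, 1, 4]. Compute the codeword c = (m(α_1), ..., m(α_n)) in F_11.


c = [7, 6, 9, 8, 2]

Message polynomial: m(x) = 10 + 9·x (mod 11).
For each evaluation point α_i, compute m(α_i) mod 11:
  α_1 = 7: Horner steps 9 → 7, so m(7) = 7.
  α_2 = 2: Horner steps 9 → 6, so m(2) = 6.
  α_3 = 6: Horner steps 9 → 9, so m(6) = 9.
  α_4 = 1: Horner steps 9 → 8, so m(1) = 8.
  α_5 = 4: Horner steps 9 → 2, so m(4) = 2.
Codeword c = [7, 6, 9, 8, 2] ∈ F_11^5.


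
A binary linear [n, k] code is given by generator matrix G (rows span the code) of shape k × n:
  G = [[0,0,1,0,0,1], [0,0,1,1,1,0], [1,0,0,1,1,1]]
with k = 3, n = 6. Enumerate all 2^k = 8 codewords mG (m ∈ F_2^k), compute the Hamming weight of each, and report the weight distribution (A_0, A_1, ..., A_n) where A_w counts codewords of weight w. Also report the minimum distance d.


Weight distribution: A_0 = 1, A_1 = 1, A_2 = 1, A_3 = 3, A_4 = 2. Minimum distance d = 1.

Enumerate all 2^3 = 8 messages m ∈ F_2^3.
For each, compute codeword c = mG in F_2^6, then tally its weight.
  m = 000 → c = 000000, weight = 0.
  m = 100 → c = 001001, weight = 2.
  m = 010 → c = 001110, weight = 3.
  m = 110 → c = 000111, weight = 3.
  m = 001 → c = 100111, weight = 4.
  m = 101 → c = 101110, weight = 4.
  m = 011 → c = 101001, weight = 3.
  m = 111 → c = 100000, weight = 1.
Tally weights:
  weight 0: 1 codewords.
  weight 1: 1 codewords.
  weight 2: 1 codewords.
  weight 3: 3 codewords.
  weight 4: 2 codewords.
Minimum distance d = smallest w > 0 with A_w > 0 = 1.
Sanity: Σ A_w = 8 = 2^3 = 8 ✓.
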